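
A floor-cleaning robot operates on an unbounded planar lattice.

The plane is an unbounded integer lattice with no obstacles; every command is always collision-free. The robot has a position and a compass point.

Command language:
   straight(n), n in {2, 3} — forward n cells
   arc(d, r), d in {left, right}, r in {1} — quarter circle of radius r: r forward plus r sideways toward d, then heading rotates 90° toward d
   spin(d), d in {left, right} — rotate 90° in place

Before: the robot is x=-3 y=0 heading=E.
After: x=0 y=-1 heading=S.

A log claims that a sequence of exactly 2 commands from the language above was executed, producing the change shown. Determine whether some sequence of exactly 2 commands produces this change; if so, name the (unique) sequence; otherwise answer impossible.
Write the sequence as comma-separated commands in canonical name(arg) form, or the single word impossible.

straight(2), arc(right, 1)

key: cell and facing (now S) both changed — the 2 commands mix motion and turning
start: x=-3 y=0 heading=E
step 1 (straight(2)): x=-1 y=0 heading=E
step 2 (arc(right, 1)): x=0 y=-1 heading=S
all 36 alternatives checked — unique.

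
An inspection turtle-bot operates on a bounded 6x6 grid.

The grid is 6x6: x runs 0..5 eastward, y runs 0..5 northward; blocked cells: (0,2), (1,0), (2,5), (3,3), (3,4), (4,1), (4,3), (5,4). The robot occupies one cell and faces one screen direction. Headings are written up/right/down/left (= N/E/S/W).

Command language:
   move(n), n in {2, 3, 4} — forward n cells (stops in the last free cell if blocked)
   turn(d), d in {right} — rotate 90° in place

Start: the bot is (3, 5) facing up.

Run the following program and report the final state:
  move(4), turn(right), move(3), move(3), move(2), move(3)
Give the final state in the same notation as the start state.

(5, 5) facing right

begin: (3, 5) facing up
step 1 (move(4)): (3, 5) facing up
step 2 (turn(right)): (3, 5) facing right
step 3 (move(3)): (5, 5) facing right
step 4 (move(3)): (5, 5) facing right
step 5 (move(2)): (5, 5) facing right
step 6 (move(3)): (5, 5) facing right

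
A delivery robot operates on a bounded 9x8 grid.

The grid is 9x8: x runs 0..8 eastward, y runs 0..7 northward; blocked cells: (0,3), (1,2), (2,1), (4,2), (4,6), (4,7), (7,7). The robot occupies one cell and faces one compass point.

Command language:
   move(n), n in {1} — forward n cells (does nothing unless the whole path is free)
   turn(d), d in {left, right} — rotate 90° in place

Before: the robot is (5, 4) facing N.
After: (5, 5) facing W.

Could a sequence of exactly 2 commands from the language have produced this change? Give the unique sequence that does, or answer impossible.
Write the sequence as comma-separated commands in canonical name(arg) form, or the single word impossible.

move(1), turn(left)

key: cell and facing (now W) both changed — the 2 commands mix motion and turning
t0: (5, 4) facing N
step 1 (move(1)): (5, 5) facing N
step 2 (turn(left)): (5, 5) facing W
all 9 alternatives checked — unique.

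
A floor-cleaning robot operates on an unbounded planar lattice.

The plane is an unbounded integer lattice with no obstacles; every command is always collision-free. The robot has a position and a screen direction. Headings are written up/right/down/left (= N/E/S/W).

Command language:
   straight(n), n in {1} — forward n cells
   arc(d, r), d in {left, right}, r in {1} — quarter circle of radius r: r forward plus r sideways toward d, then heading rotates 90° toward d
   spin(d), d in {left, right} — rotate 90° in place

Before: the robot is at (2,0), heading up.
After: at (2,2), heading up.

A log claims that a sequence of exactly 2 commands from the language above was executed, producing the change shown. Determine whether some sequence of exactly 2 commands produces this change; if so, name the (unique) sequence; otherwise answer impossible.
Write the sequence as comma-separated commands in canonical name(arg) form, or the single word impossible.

straight(1), straight(1)

key: heading stays N — no command in the sequence turns
start: at (2,0), heading up
[1] after straight(1): at (2,1), heading up
[2] after straight(1): at (2,2), heading up
uniquely the one of 25 2-step routes that fits.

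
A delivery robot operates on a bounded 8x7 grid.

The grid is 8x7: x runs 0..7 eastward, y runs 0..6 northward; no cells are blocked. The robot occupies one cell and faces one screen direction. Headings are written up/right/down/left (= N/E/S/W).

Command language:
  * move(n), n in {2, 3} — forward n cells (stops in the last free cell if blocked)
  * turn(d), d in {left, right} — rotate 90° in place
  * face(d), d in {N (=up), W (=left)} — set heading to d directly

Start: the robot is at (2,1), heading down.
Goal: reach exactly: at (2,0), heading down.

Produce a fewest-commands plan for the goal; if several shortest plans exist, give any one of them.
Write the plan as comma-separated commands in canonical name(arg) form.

start: at (2,1), heading down
step 1 (move(2)): at (2,0), heading down
shorter routes all fall short; 1 is best.

move(2)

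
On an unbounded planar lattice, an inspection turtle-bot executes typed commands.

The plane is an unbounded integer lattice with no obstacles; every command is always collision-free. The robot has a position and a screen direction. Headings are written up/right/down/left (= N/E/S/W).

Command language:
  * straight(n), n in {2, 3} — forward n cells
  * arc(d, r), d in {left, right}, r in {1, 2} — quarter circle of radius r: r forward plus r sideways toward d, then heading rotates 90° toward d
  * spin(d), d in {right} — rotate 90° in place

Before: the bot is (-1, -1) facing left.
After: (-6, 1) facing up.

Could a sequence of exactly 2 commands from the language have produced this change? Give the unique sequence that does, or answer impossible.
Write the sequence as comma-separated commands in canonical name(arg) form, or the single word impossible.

straight(3), arc(right, 2)

key: running arc(right, 2) before straight(3) would end elsewhere — order is forced
from: (-1, -1) facing left
step 1 (straight(3)): (-4, -1) facing left
step 2 (arc(right, 2)): (-6, 1) facing up
uniquely the one of 49 2-step routes that fits.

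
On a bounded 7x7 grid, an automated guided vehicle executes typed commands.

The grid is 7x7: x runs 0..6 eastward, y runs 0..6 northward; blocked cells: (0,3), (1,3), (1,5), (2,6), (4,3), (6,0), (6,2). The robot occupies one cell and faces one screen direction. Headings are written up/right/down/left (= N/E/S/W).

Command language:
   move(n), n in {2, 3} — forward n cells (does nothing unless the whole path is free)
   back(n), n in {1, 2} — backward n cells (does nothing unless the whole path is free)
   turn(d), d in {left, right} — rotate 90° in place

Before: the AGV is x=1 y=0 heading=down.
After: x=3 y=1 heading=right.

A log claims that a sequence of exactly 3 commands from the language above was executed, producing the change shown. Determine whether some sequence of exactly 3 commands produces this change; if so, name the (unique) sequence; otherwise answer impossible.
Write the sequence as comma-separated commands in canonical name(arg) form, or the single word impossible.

back(1), turn(left), move(2)

key: cell and facing (now E) both changed — the 3 commands mix motion and turning
t0: x=1 y=0 heading=down
1. back(1) → x=1 y=1 heading=down
2. turn(left) → x=1 y=1 heading=right
3. move(2) → x=3 y=1 heading=right
uniquely the one of 216 3-step routes that fits.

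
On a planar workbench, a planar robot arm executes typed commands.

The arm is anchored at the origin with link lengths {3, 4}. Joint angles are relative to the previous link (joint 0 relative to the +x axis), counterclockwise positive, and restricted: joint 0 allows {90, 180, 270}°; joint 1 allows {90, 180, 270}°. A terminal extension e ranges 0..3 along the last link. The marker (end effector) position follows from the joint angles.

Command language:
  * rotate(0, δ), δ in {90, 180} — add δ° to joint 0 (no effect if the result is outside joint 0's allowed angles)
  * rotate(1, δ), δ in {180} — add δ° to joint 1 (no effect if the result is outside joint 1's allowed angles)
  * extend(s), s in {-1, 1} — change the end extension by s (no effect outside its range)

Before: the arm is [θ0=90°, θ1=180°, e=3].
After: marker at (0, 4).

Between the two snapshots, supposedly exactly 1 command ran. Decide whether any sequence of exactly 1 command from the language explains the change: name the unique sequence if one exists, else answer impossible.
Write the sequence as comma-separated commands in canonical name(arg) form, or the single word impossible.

rotate(0, 180)

begin: [θ0=90°, θ1=180°, e=3]
[1] after rotate(0, 180): [θ0=270°, θ1=180°, e=3]
uniquely the one of 5 1-step routes that fits.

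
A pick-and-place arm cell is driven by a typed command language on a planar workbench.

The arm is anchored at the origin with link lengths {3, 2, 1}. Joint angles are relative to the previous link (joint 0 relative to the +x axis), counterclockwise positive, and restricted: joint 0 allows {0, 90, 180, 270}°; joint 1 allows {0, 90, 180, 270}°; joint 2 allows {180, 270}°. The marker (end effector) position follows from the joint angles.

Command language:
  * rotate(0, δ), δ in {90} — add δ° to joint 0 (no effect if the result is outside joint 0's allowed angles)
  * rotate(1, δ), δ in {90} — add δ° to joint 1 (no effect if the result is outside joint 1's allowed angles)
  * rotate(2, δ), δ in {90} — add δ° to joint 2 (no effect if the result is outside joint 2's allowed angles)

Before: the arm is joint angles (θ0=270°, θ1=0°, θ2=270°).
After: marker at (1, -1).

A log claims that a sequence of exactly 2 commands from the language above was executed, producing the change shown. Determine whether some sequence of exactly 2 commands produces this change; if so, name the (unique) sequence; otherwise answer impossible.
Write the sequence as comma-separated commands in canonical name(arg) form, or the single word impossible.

from: joint angles (θ0=270°, θ1=0°, θ2=270°)
step 1 (rotate(1, 90)): joint angles (θ0=270°, θ1=90°, θ2=270°)
step 2 (rotate(1, 90)): joint angles (θ0=270°, θ1=180°, θ2=270°)
uniquely the one of 9 2-step routes that fits.

rotate(1, 90), rotate(1, 90)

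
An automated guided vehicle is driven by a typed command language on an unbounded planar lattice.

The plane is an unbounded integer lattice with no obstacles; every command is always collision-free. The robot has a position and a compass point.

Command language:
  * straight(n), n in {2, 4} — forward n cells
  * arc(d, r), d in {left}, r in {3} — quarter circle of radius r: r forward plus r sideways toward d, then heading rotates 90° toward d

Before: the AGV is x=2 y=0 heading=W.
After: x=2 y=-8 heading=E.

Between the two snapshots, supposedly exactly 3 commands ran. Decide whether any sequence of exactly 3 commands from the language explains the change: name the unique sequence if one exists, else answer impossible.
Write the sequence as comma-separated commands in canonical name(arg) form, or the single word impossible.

arc(left, 3), straight(2), arc(left, 3)

key: cell and facing (now E) both changed — the 3 commands mix motion and turning
initial: x=2 y=0 heading=W
t=1 arc(left, 3) ⇒ x=-1 y=-3 heading=S
t=2 straight(2) ⇒ x=-1 y=-5 heading=S
t=3 arc(left, 3) ⇒ x=2 y=-8 heading=E
uniquely the one of 27 3-step routes that fits.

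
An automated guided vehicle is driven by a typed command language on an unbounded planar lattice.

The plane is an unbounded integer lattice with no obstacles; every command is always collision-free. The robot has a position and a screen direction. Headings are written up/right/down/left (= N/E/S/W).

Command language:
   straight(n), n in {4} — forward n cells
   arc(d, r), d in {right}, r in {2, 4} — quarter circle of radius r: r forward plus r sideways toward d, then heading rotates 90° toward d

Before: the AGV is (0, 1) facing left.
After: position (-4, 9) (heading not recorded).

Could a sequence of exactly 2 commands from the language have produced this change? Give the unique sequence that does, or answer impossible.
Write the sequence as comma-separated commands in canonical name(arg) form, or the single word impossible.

arc(right, 4), straight(4)

key: order matters: swapping arc(right, 4) and straight(4) lands elsewhere
from: (0, 1) facing left
[1] after arc(right, 4): (-4, 5) facing up
[2] after straight(4): (-4, 9) facing up
no other 2-command option fits: unique.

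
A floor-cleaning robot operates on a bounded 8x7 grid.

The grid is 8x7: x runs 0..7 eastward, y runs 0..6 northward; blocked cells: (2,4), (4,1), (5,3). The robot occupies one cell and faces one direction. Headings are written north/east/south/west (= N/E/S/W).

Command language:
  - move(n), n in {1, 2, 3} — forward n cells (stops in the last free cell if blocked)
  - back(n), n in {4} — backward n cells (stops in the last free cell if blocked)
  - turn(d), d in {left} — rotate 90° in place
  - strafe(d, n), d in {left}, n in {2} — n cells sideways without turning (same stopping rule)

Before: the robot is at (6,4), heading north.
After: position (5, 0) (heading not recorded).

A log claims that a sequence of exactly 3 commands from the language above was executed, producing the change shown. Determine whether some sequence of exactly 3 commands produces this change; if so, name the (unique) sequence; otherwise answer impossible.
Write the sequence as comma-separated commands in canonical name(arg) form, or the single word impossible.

back(4), turn(left), move(1)

key: order matters: swapping back(4) and move(1) lands elsewhere
from: at (6,4), heading north
1. back(4) → at (6,0), heading north
2. turn(left) → at (6,0), heading west
3. move(1) → at (5,0), heading west
no rival 3-sequence matches.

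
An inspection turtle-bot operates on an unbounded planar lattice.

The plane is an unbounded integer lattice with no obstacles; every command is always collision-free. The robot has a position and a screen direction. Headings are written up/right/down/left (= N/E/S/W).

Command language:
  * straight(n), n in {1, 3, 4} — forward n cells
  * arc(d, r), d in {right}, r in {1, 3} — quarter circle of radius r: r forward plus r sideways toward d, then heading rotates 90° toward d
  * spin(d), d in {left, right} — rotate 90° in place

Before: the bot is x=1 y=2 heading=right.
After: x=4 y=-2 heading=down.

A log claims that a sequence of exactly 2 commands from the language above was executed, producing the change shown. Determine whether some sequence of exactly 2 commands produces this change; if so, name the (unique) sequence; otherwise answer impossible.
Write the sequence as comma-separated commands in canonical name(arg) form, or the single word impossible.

key: cell and facing (now S) both changed — the 2 commands mix motion and turning
t0: x=1 y=2 heading=right
[1] after arc(right, 3): x=4 y=-1 heading=down
[2] after straight(1): x=4 y=-2 heading=down
all 49 alternatives checked — unique.

arc(right, 3), straight(1)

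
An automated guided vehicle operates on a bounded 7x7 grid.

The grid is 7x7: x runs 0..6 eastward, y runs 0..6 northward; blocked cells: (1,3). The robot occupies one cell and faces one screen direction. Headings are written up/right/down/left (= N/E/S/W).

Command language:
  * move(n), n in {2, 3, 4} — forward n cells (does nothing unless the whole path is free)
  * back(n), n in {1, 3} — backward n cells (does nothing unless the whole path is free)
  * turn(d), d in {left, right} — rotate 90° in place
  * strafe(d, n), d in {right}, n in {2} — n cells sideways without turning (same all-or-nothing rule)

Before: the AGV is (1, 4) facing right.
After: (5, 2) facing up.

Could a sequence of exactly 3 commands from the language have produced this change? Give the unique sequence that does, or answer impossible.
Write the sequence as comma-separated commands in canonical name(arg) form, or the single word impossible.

move(4), strafe(right, 2), turn(left)

key: cell and facing (now N) both changed — the 3 commands mix motion and turning
initial: (1, 4) facing right
step 1 (move(4)): (5, 4) facing right
step 2 (strafe(right, 2)): (5, 2) facing right
step 3 (turn(left)): (5, 2) facing up
all 512 alternatives checked — unique.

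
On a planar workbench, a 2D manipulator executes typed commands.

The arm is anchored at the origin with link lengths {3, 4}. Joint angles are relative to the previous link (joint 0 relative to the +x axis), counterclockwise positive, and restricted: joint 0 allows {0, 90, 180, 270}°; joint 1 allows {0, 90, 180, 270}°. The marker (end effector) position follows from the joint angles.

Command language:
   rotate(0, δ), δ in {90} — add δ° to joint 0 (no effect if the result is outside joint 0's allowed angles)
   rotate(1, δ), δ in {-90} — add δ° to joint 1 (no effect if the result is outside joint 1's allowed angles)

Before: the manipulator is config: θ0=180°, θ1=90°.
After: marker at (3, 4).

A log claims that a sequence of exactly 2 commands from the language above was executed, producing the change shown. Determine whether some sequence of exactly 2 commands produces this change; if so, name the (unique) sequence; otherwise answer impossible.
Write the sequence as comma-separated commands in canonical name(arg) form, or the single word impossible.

start: config: θ0=180°, θ1=90°
1. rotate(0, 90) → config: θ0=270°, θ1=90°
2. rotate(0, 90) → config: θ0=0°, θ1=90°
all 4 alternatives checked — unique.

rotate(0, 90), rotate(0, 90)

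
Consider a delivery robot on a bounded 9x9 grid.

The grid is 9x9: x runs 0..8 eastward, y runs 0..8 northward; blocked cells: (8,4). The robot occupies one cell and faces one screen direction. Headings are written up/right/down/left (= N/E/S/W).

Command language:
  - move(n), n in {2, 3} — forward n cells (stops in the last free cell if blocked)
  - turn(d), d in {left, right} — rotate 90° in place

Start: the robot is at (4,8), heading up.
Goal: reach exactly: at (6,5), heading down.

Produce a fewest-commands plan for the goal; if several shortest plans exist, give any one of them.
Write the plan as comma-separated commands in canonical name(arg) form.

turn(right), move(2), turn(right), move(3)

begin: at (4,8), heading up
step 1 (turn(right)): at (4,8), heading right
step 2 (move(2)): at (6,8), heading right
step 3 (turn(right)): at (6,8), heading down
step 4 (move(3)): at (6,5), heading down
shorter routes all fall short; 4 is best.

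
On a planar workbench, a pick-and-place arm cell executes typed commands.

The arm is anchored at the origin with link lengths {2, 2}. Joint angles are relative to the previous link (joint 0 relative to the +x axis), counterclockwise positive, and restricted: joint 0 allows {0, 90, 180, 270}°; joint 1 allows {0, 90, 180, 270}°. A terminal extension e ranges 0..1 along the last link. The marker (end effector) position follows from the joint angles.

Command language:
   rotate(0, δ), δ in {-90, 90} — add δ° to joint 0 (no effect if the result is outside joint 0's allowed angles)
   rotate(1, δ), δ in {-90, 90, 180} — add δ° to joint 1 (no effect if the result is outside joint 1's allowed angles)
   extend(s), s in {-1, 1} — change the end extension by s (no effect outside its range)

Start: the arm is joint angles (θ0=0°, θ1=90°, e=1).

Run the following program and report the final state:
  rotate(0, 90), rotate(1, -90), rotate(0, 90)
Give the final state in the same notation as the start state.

joint angles (θ0=180°, θ1=0°, e=1)

initial: joint angles (θ0=0°, θ1=90°, e=1)
1. rotate(0, 90) → joint angles (θ0=90°, θ1=90°, e=1)
2. rotate(1, -90) → joint angles (θ0=90°, θ1=0°, e=1)
3. rotate(0, 90) → joint angles (θ0=180°, θ1=0°, e=1)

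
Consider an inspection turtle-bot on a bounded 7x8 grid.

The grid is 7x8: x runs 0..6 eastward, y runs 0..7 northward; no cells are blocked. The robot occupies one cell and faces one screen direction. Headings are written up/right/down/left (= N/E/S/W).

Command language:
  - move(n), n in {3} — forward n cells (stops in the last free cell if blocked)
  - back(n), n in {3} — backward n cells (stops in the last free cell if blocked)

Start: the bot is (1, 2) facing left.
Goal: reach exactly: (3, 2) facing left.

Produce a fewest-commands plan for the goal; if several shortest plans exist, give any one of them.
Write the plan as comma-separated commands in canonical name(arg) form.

begin: (1, 2) facing left
step 1 (move(3)): (0, 2) facing left
step 2 (back(3)): (3, 2) facing left
nothing shorter than 2 reaches the goal.

move(3), back(3)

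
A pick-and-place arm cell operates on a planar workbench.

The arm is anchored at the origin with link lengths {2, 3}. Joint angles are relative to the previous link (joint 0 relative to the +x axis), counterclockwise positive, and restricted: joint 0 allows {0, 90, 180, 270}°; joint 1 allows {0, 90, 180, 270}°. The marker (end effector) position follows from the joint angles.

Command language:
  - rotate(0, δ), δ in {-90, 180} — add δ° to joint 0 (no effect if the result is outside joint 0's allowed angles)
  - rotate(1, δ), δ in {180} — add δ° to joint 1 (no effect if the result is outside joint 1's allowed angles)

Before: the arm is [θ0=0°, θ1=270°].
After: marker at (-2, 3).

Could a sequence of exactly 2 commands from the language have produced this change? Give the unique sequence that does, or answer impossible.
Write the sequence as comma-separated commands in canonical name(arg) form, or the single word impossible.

t0: [θ0=0°, θ1=270°]
t=1 rotate(0, -90) ⇒ [θ0=270°, θ1=270°]
t=2 rotate(0, -90) ⇒ [θ0=180°, θ1=270°]
all 9 alternatives checked — unique.

rotate(0, -90), rotate(0, -90)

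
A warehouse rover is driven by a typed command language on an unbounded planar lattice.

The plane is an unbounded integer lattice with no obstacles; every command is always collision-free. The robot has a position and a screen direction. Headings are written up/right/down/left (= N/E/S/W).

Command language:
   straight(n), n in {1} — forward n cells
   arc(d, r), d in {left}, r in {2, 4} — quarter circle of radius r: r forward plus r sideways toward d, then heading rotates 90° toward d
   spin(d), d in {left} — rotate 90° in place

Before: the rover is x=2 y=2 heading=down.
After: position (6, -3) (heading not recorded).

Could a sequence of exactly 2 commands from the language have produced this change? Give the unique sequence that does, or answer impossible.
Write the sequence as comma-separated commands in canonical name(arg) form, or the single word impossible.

key: order matters: swapping straight(1) and arc(left, 4) lands elsewhere
start: x=2 y=2 heading=down
[1] after straight(1): x=2 y=1 heading=down
[2] after arc(left, 4): x=6 y=-3 heading=right
no other 2-command option fits: unique.

straight(1), arc(left, 4)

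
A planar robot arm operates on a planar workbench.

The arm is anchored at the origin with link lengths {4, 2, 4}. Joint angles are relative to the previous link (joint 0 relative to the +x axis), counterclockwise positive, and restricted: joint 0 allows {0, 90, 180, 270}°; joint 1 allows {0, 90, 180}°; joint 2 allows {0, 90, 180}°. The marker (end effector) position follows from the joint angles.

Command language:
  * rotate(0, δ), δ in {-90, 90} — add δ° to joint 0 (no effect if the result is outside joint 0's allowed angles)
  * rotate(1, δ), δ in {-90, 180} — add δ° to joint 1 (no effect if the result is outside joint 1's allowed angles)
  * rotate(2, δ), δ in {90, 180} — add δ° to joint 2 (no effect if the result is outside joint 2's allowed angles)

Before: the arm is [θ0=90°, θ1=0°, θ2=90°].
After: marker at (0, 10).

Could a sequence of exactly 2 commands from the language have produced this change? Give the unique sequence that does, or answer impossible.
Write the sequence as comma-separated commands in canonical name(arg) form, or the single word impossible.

rotate(2, 90), rotate(2, 180)

key: running rotate(2, 180) before rotate(2, 90) would end elsewhere — order is forced
from: [θ0=90°, θ1=0°, θ2=90°]
1. rotate(2, 90) → [θ0=90°, θ1=0°, θ2=180°]
2. rotate(2, 180) → [θ0=90°, θ1=0°, θ2=0°]
no other 2-command option fits: unique.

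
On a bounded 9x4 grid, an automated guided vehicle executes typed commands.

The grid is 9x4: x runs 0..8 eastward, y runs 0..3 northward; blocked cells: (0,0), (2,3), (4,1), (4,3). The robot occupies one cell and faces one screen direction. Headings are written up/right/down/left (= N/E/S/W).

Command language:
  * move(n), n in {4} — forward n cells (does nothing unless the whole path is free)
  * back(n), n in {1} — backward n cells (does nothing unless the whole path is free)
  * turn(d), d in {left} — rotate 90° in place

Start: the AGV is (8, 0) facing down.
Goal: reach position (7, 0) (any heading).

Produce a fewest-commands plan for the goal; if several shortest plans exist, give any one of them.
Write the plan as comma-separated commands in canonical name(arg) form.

start: (8, 0) facing down
[1] after turn(left): (8, 0) facing right
[2] after back(1): (7, 0) facing right
no 1-step plan works, so 2 is optimal.

turn(left), back(1)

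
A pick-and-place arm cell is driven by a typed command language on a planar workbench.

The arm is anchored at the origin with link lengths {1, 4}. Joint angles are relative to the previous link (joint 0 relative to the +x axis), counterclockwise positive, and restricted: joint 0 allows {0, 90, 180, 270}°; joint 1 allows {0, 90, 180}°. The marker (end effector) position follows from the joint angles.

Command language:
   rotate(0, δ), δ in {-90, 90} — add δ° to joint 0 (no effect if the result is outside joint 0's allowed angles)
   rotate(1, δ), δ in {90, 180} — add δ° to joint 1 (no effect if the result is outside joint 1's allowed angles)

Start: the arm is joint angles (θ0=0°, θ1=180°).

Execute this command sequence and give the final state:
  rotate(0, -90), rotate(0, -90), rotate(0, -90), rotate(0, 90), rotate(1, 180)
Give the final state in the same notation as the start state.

initial: joint angles (θ0=0°, θ1=180°)
t=1 rotate(0, -90) ⇒ joint angles (θ0=270°, θ1=180°)
t=2 rotate(0, -90) ⇒ joint angles (θ0=180°, θ1=180°)
t=3 rotate(0, -90) ⇒ joint angles (θ0=90°, θ1=180°)
t=4 rotate(0, 90) ⇒ joint angles (θ0=180°, θ1=180°)
t=5 rotate(1, 180) ⇒ joint angles (θ0=180°, θ1=0°)

joint angles (θ0=180°, θ1=0°)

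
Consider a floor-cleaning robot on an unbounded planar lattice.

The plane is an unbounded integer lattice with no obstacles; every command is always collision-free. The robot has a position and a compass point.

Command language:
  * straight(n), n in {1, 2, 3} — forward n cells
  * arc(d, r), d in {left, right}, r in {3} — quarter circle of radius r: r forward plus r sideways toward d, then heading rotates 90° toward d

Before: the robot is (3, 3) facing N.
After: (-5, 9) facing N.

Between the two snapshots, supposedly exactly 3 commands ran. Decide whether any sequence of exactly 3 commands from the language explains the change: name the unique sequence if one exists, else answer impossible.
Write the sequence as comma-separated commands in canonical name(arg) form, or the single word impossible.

arc(left, 3), straight(2), arc(right, 3)

key: still facing N at the end — net rotation zero over 3 steps
begin: (3, 3) facing N
t=1 arc(left, 3) ⇒ (0, 6) facing W
t=2 straight(2) ⇒ (-2, 6) facing W
t=3 arc(right, 3) ⇒ (-5, 9) facing N
no rival 3-sequence matches.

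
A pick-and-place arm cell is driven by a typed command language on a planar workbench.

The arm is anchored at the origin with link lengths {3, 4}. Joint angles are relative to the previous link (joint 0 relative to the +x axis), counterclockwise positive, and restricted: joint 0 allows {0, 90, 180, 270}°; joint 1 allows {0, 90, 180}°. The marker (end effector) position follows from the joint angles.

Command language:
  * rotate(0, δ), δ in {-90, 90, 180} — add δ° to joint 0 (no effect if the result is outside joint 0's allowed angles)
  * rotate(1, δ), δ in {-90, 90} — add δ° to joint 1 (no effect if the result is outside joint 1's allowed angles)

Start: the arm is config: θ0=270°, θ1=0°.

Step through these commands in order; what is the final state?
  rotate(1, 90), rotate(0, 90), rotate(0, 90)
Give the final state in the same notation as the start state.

config: θ0=90°, θ1=90°

t0: config: θ0=270°, θ1=0°
1. rotate(1, 90) → config: θ0=270°, θ1=90°
2. rotate(0, 90) → config: θ0=0°, θ1=90°
3. rotate(0, 90) → config: θ0=90°, θ1=90°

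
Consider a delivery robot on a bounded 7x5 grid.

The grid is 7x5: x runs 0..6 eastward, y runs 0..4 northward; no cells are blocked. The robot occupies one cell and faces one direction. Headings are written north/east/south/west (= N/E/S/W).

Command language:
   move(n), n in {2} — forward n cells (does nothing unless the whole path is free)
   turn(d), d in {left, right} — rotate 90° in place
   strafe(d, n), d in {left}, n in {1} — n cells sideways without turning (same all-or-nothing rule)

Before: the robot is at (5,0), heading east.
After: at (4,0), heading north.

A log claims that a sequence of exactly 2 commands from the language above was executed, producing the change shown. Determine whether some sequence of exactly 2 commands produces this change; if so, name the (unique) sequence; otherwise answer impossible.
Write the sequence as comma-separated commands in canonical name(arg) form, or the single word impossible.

key: order matters: swapping turn(left) and strafe(left, 1) lands elsewhere
t0: at (5,0), heading east
t=1 turn(left) ⇒ at (5,0), heading north
t=2 strafe(left, 1) ⇒ at (4,0), heading north
no rival 2-sequence matches.

turn(left), strafe(left, 1)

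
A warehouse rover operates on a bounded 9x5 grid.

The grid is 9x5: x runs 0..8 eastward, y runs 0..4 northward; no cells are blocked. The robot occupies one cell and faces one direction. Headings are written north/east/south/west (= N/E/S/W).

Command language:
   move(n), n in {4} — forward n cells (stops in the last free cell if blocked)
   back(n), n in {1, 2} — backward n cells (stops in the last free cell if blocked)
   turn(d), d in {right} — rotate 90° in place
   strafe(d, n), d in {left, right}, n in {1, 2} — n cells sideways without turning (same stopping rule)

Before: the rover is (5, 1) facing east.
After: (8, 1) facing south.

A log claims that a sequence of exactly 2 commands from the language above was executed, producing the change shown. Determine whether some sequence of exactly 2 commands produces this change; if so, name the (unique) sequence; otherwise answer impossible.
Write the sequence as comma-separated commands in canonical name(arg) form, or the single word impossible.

key: running turn(right) before move(4) would end elsewhere — order is forced
start: (5, 1) facing east
t=1 move(4) ⇒ (8, 1) facing east
t=2 turn(right) ⇒ (8, 1) facing south
uniquely the one of 64 2-step routes that fits.

move(4), turn(right)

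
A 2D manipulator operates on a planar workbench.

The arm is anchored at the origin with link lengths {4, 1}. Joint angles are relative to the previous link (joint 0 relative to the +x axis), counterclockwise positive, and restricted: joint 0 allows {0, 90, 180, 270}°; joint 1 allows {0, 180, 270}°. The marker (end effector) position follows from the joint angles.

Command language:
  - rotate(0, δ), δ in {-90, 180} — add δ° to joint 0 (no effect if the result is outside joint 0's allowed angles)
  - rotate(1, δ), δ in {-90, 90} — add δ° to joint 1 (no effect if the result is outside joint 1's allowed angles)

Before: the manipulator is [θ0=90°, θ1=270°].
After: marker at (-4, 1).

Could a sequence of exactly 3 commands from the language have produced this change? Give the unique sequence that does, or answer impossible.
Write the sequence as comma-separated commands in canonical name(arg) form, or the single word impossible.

rotate(0, -90), rotate(0, -90), rotate(0, -90)

t0: [θ0=90°, θ1=270°]
[1] after rotate(0, -90): [θ0=0°, θ1=270°]
[2] after rotate(0, -90): [θ0=270°, θ1=270°]
[3] after rotate(0, -90): [θ0=180°, θ1=270°]
uniquely the one of 64 3-step routes that fits.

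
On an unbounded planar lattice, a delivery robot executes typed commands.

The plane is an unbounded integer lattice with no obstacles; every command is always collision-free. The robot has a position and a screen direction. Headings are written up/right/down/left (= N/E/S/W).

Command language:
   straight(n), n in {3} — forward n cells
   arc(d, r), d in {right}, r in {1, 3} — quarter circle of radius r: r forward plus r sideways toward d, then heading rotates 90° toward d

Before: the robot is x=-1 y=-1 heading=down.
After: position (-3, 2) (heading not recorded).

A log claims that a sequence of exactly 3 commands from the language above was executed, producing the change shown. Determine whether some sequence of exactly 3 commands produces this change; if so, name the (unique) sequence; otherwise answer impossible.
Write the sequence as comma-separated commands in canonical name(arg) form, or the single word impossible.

key: order matters: swapping arc(right, 1) and straight(3) lands elsewhere
begin: x=-1 y=-1 heading=down
[1] after arc(right, 1): x=-2 y=-2 heading=left
[2] after arc(right, 1): x=-3 y=-1 heading=up
[3] after straight(3): x=-3 y=2 heading=up
no other 3-command option fits: unique.

arc(right, 1), arc(right, 1), straight(3)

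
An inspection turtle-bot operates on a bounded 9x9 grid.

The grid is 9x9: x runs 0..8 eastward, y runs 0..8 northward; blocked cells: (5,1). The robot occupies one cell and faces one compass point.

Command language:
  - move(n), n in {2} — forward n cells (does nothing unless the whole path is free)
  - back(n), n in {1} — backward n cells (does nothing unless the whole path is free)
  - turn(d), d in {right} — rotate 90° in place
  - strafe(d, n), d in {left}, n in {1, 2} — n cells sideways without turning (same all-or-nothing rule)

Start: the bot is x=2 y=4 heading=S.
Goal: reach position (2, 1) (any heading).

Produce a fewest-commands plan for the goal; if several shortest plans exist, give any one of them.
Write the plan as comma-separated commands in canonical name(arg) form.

back(1), move(2), move(2)

begin: x=2 y=4 heading=S
[1] after back(1): x=2 y=5 heading=S
[2] after move(2): x=2 y=3 heading=S
[3] after move(2): x=2 y=1 heading=S
shorter routes all fall short; 3 is best.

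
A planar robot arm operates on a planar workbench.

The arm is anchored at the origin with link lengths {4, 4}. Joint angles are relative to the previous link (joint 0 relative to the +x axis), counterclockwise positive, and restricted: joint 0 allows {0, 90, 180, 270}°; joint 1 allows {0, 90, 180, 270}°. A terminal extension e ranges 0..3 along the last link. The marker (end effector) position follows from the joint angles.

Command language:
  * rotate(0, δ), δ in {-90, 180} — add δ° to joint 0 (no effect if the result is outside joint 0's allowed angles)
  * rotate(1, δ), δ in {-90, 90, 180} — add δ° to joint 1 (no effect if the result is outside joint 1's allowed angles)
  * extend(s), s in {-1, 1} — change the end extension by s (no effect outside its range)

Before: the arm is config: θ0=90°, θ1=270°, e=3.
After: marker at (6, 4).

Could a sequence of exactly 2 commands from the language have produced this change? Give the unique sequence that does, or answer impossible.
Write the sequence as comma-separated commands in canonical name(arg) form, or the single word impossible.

extend(1), extend(-1)

key: order matters: swapping extend(1) and extend(-1) lands elsewhere
t0: config: θ0=90°, θ1=270°, e=3
[1] after extend(1): config: θ0=90°, θ1=270°, e=3
[2] after extend(-1): config: θ0=90°, θ1=270°, e=2
uniquely the one of 49 2-step routes that fits.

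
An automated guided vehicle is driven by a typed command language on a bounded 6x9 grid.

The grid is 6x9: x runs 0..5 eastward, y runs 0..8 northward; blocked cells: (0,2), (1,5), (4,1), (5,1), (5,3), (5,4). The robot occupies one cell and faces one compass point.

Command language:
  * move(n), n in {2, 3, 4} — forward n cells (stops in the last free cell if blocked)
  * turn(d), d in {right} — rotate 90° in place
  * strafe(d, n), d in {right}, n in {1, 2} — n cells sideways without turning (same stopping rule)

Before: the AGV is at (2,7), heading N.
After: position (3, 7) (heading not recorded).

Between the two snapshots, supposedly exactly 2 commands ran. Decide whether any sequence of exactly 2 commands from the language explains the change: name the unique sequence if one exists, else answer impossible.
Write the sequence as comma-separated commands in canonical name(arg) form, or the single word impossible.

key: running turn(right) before strafe(right, 1) would end elsewhere — order is forced
from: at (2,7), heading N
1. strafe(right, 1) → at (3,7), heading N
2. turn(right) → at (3,7), heading E
no rival 2-sequence matches.

strafe(right, 1), turn(right)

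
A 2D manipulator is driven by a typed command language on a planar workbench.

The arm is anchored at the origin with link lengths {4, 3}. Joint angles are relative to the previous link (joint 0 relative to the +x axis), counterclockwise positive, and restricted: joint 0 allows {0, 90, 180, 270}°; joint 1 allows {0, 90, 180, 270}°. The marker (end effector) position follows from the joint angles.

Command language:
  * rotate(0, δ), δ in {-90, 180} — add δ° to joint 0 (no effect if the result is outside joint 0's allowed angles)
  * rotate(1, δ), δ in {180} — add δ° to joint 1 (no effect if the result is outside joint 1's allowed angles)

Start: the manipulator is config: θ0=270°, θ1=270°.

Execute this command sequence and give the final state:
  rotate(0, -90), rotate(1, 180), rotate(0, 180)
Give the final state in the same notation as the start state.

config: θ0=0°, θ1=90°

begin: config: θ0=270°, θ1=270°
1. rotate(0, -90) → config: θ0=180°, θ1=270°
2. rotate(1, 180) → config: θ0=180°, θ1=90°
3. rotate(0, 180) → config: θ0=0°, θ1=90°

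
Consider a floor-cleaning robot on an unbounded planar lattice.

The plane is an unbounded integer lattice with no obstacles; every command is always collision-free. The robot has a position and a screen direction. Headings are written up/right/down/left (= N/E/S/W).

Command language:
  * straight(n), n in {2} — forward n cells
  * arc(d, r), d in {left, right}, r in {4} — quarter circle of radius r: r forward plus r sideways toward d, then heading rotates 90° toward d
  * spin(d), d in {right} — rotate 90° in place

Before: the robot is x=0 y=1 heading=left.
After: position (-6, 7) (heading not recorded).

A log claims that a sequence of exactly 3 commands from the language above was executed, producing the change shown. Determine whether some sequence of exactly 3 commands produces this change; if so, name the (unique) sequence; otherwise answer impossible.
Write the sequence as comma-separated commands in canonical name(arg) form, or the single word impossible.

straight(2), arc(right, 4), straight(2)

initial: x=0 y=1 heading=left
t=1 straight(2) ⇒ x=-2 y=1 heading=left
t=2 arc(right, 4) ⇒ x=-6 y=5 heading=up
t=3 straight(2) ⇒ x=-6 y=7 heading=up
no rival 3-sequence matches.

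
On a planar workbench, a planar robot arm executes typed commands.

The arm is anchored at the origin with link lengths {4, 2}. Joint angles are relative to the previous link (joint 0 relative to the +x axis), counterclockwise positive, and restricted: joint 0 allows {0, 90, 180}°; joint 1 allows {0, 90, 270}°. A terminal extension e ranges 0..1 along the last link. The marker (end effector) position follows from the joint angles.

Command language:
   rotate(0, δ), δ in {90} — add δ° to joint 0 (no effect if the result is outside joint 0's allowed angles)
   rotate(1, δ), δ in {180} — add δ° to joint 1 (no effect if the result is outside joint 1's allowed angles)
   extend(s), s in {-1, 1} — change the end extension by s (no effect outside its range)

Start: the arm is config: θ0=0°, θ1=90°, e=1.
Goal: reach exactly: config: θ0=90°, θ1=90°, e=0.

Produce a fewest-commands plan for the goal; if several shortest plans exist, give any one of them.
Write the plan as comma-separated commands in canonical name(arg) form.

t0: config: θ0=0°, θ1=90°, e=1
step 1 (rotate(0, 90)): config: θ0=90°, θ1=90°, e=1
step 2 (extend(-1)): config: θ0=90°, θ1=90°, e=0
nothing shorter than 2 reaches the goal.

rotate(0, 90), extend(-1)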